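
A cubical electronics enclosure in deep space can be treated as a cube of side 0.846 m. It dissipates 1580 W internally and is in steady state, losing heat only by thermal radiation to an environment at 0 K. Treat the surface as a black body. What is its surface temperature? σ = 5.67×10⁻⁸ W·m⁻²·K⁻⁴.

T ≈ 284 K

Steady state: internal power = radiated power, P = εσA T⁴.
Radiating area A = 6L² = 4.294 m².
T⁴ = P/(εσA) = 1580/(1.0·5.67×10⁻⁸·4.294) = 6.489×10⁹ K⁴.
T = (6.489×10⁹)^(1/4).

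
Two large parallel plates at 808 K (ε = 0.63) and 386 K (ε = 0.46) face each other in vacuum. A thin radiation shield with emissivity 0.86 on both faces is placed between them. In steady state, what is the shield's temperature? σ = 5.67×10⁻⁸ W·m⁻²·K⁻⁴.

In steady state the net flux on the hot side equals that on the cold side.
σ(T₁⁴−T_s⁴)/D₁ = σ(T_s⁴−T₂⁴)/D₂, with D₁ = 1/ε₁+1/ε_s−1 = 1.750, D₂ = 1/ε_s+1/ε₂−1 = 2.337.
Solve for T_s⁴: T_s⁴ = (D₂·T₁⁴ + D₁·T₂⁴)/(D₁+D₂) = 2.532×10¹¹ K⁴.

T_s ≈ 709 K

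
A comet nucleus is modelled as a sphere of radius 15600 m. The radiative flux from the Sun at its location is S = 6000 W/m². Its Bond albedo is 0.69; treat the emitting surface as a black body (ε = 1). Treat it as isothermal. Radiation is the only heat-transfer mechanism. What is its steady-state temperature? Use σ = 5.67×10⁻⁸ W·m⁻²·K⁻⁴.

At equilibrium, absorbed power = emitted power.
Absorbing cross-section = πr² = 7.645×10⁸ m²; emitting surface = 4πr² = 3.058×10⁹ m² (ratio 4).
(1−a)S·A_cross = εσ·A_surf·T⁴  ⇒  T⁴ = (1−a)S/(4σ).
T⁴ = 0.310·6000/(4·5.67×10⁻⁸) = 8.201×10⁹ K⁴.
T = (8.201×10⁹)^(1/4).

T ≈ 301 K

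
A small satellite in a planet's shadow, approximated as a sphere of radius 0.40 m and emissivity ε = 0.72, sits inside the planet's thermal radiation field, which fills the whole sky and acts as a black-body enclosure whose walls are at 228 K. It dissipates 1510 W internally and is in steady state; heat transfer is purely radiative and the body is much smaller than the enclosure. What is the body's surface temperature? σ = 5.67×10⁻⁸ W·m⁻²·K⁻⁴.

For a small grey body in a large enclosure, net radiated power = εσA(T⁴ − T_w⁴).
Steady state: P = εσA(T⁴ − T_w⁴) with A = 4πr² = 2.011 m².
T⁴ = P/(εσA) + T_w⁴ = 1510/(0.72·5.67×10⁻⁸·2.011) + (228)⁴
    = 1.840×10¹⁰ + 2.702×10⁹ = 2.110×10¹⁰ K⁴.

T ≈ 381 K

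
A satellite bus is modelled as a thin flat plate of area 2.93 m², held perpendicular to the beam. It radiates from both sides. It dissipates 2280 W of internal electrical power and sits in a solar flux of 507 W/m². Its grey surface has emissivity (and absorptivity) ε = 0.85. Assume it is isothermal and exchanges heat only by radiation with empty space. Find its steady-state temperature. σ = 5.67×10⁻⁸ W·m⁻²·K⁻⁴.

T ≈ 335 K

At steady state, absorbed solar power + internal power = radiated power.
Absorbed: α·S·A_cross = 0.85·507·2.930 = 1263 W (cross-section A).
Total input = 1263 + 2280 = 3543 W.
Radiated: εσ·A_surf·T⁴ with A_surf = 2A = 5.860 m².
T⁴ = 3543/(0.85·5.67×10⁻⁸·5.860) = 1.254×10¹⁰ K⁴.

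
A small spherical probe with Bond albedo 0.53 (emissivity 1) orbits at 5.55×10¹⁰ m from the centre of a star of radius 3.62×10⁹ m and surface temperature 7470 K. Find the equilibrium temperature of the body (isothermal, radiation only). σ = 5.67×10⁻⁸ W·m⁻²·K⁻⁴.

T ≈ 1120 K

The star's surface emits σT_*⁴; at distance d the flux is S = σT_*⁴(R_*/d)².
S = 5.67×10⁻⁸·(7470)⁴·(3.62×10⁹/5.55×10¹⁰)² = 7.511×10⁵ W/m².
For an isothermal sphere T⁴ = (1−a)S/(4σ) = 1.557×10¹² K⁴.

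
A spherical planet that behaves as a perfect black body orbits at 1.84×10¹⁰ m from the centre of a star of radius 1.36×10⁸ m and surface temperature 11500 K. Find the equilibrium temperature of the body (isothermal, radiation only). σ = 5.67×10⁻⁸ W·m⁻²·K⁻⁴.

T ≈ 699 K

The star's surface emits σT_*⁴; at distance d the flux is S = σT_*⁴(R_*/d)².
S = 5.67×10⁻⁸·(11500)⁴·(1.36×10⁸/1.84×10¹⁰)² = 54180 W/m².
For an isothermal sphere T⁴ = (1−a)S/(4σ) = 2.389×10¹¹ K⁴.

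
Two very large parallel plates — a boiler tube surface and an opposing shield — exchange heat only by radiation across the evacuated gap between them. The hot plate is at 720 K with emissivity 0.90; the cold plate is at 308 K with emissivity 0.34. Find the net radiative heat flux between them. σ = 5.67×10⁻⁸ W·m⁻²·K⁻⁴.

For two infinite grey parallel plates, q = σ(T₁⁴ − T₂⁴)/(1/ε₁ + 1/ε₂ − 1).
T₁⁴ − T₂⁴ = 2.687×10¹¹ − 8.999×10⁹ = 2.597×10¹¹ K⁴.
1/ε₁ + 1/ε₂ − 1 = 1.111 + 2.941 − 1 = 3.052.
q = 5.67×10⁻⁸ × 2.597×10¹¹ / 3.052.

q ≈ 4820 W/m²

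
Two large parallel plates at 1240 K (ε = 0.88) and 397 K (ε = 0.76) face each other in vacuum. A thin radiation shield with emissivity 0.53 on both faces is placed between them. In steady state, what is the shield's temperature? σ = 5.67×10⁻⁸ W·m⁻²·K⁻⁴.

In steady state the net flux on the hot side equals that on the cold side.
σ(T₁⁴−T_s⁴)/D₁ = σ(T_s⁴−T₂⁴)/D₂, with D₁ = 1/ε₁+1/ε_s−1 = 2.023, D₂ = 1/ε_s+1/ε₂−1 = 2.203.
Solve for T_s⁴: T_s⁴ = (D₂·T₁⁴ + D₁·T₂⁴)/(D₁+D₂) = 1.244×10¹² K⁴.

T_s ≈ 1060 K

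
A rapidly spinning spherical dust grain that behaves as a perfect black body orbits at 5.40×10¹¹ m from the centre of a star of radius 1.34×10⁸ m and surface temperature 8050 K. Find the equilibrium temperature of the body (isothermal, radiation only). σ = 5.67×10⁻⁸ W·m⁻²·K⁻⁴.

The star's surface emits σT_*⁴; at distance d the flux is S = σT_*⁴(R_*/d)².
S = 5.67×10⁻⁸·(8050)⁴·(1.34×10⁸/5.40×10¹¹)² = 14.66 W/m².
For an isothermal sphere T⁴ = (1−a)S/(4σ) = 6.465×10⁷ K⁴.

T ≈ 89.7 K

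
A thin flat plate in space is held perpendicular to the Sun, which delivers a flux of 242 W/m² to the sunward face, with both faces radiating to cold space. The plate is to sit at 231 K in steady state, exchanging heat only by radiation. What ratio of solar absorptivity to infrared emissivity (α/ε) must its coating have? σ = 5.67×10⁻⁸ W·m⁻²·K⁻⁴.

α/ε ≈ 1.33

Balance: αS·A = εσ·2A·T⁴ ⇒ α/ε = 2σT⁴/S.
α/ε = 2·5.67×10⁻⁸·(231)⁴/242 = 2·5.67×10⁻⁸·2.847×10⁹/242.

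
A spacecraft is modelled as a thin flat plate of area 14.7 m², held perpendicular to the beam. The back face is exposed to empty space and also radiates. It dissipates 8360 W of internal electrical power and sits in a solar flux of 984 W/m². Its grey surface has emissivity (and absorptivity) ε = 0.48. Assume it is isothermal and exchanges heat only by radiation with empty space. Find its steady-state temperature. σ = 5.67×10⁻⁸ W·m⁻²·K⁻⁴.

At steady state, absorbed solar power + internal power = radiated power.
Absorbed: α·S·A_cross = 0.48·984·14.70 = 6943 W (cross-section A).
Total input = 6943 + 8360 = 15300 W.
Radiated: εσ·A_surf·T⁴ with A_surf = 2A = 29.40 m².
T⁴ = 15300/(0.48·5.67×10⁻⁸·29.40) = 1.913×10¹⁰ K⁴.

T ≈ 372 K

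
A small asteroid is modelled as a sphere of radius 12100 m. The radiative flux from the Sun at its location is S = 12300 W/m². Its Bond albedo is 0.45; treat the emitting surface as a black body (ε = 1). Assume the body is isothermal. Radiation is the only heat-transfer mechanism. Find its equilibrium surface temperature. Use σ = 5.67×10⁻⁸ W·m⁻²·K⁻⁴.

T ≈ 416 K

At equilibrium, absorbed power = emitted power.
Absorbing cross-section = πr² = 4.600×10⁸ m²; emitting surface = 4πr² = 1.840×10⁹ m² (ratio 4).
(1−a)S·A_cross = εσ·A_surf·T⁴  ⇒  T⁴ = (1−a)S/(4σ).
T⁴ = 0.550·12300/(4·5.67×10⁻⁸) = 2.983×10¹⁰ K⁴.
T = (2.983×10¹⁰)^(1/4).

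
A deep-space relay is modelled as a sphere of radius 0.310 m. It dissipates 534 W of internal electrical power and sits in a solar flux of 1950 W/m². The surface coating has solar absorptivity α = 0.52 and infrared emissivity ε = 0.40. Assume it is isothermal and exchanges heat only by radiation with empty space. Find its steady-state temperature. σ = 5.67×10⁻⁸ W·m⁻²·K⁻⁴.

At steady state, absorbed solar power + internal power = radiated power.
Absorbed: α·S·A_cross = 0.52·1950·0.3019 = 306.1 W (cross-section πr²).
Total input = 306.1 + 534 = 840.1 W.
Radiated: εσ·A_surf·T⁴ with A_surf = 4πr² = 1.208 m².
T⁴ = 840.1/(0.40·5.67×10⁻⁸·1.208) = 3.067×10¹⁰ K⁴.

T ≈ 418 K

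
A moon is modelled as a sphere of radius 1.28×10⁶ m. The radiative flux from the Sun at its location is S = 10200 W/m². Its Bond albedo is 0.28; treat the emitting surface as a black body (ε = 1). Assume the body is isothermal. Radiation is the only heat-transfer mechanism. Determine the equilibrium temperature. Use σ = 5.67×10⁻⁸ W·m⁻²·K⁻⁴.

At equilibrium, absorbed power = emitted power.
Absorbing cross-section = πr² = 5.147×10¹² m²; emitting surface = 4πr² = 2.059×10¹³ m² (ratio 4).
(1−a)S·A_cross = εσ·A_surf·T⁴  ⇒  T⁴ = (1−a)S/(4σ).
T⁴ = 0.720·10200/(4·5.67×10⁻⁸) = 3.238×10¹⁰ K⁴.
T = (3.238×10¹⁰)^(1/4).

T ≈ 424 K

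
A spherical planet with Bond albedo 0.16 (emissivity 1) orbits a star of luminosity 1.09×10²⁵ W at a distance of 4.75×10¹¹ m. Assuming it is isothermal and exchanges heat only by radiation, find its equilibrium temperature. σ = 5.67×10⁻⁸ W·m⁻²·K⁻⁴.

T ≈ 61.4 K

First find the stellar flux at distance d: S = L/(4πd²) = 1.09×10²⁵/(4π·(4.75×10¹¹)²) = 3.844 W/m².
For an isothermal sphere, absorbed (1−a)S·πr² = emitted σ·4πr²·T⁴, so T⁴ = (1−a)S/(4σ).
T⁴ = 0.840·3.844/(4·5.67×10⁻⁸) = 1.424×10⁷ K⁴.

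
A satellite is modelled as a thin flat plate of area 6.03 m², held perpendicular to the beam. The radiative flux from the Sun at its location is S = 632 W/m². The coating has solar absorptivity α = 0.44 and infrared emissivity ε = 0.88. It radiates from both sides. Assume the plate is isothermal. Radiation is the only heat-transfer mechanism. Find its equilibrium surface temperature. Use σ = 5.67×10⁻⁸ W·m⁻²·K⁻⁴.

T ≈ 230 K

At equilibrium, absorbed power = emitted power.
Absorbing cross-section = A = 6.030 m²; emitting surface = 2A = 12.06 m² (ratio 2).
αS·A_cross = εσ·A_surf·T⁴  ⇒  T⁴ = αS/(ε·2σ).
T⁴ = 0.440·632/(0.88·2·5.67×10⁻⁸) = 2.787×10⁹ K⁴.
T = (2.787×10⁹)^(1/4).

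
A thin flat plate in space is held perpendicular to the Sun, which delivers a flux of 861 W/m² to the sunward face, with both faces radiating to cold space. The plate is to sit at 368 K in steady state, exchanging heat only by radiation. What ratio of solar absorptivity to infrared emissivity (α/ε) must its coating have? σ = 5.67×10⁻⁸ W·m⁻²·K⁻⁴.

α/ε ≈ 2.42

Balance: αS·A = εσ·2A·T⁴ ⇒ α/ε = 2σT⁴/S.
α/ε = 2·5.67×10⁻⁸·(368)⁴/861 = 2·5.67×10⁻⁸·1.834×10¹⁰/861.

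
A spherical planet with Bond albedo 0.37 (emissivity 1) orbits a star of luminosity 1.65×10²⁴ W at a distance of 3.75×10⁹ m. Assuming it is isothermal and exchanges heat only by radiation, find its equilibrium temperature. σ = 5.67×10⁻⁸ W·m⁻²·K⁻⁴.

T ≈ 401 K

First find the stellar flux at distance d: S = L/(4πd²) = 1.65×10²⁴/(4π·(3.75×10⁹)²) = 9337 W/m².
For an isothermal sphere, absorbed (1−a)S·πr² = emitted σ·4πr²·T⁴, so T⁴ = (1−a)S/(4σ).
T⁴ = 0.630·9337/(4·5.67×10⁻⁸) = 2.594×10¹⁰ K⁴.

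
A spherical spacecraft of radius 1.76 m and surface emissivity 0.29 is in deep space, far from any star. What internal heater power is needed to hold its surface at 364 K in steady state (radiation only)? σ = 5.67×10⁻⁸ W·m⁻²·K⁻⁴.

P ≈ 11200 W

P = εσ·4πr²·T⁴.
4πr² = 38.93 m²; T⁴ = 1.756×10¹⁰ K⁴.
P = 0.29·5.67×10⁻⁸·38.93·1.756×10¹⁰.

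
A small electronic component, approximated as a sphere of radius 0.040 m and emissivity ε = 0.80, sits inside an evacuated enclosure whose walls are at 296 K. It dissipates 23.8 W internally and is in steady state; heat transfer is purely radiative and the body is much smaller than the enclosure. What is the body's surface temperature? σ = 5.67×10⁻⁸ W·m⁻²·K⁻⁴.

For a small grey body in a large enclosure, net radiated power = εσA(T⁴ − T_w⁴).
Steady state: P = εσA(T⁴ − T_w⁴) with A = 4πr² = 0.02011 m².
T⁴ = P/(εσA) + T_w⁴ = 23.8/(0.80·5.67×10⁻⁸·0.02011) + (296)⁴
    = 2.610×10¹⁰ + 7.677×10⁹ = 3.377×10¹⁰ K⁴.

T ≈ 429 K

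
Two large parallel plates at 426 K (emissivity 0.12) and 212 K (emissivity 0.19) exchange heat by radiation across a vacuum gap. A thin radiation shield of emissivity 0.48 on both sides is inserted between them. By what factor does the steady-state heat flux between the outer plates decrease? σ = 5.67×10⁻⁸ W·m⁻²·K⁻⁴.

factor ≈ 1.25

Without shield: q₀ = σΔ(T⁴)/(1/ε₁+1/ε₂−1) with denominator 12.60.
With shield the two gaps are in series; the resistances add: (1/ε₁+1/ε_s−1)+(1/ε_s+1/ε₂−1) = 9.417+6.346 = 15.76.
Heat-flux ratio q₀/q = 15.76/12.60.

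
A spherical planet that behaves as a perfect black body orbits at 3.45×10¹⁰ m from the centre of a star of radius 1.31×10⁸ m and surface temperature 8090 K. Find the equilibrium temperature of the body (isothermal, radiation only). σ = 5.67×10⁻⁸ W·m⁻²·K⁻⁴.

The star's surface emits σT_*⁴; at distance d the flux is S = σT_*⁴(R_*/d)².
S = 5.67×10⁻⁸·(8090)⁴·(1.31×10⁸/3.45×10¹⁰)² = 3502 W/m².
For an isothermal sphere T⁴ = (1−a)S/(4σ) = 1.544×10¹⁰ K⁴.

T ≈ 353 K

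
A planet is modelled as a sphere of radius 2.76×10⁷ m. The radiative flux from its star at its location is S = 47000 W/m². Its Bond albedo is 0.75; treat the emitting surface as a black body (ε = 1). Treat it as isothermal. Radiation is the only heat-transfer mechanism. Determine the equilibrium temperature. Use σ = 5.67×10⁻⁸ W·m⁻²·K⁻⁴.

At equilibrium, absorbed power = emitted power.
Absorbing cross-section = πr² = 2.393×10¹⁵ m²; emitting surface = 4πr² = 9.573×10¹⁵ m² (ratio 4).
(1−a)S·A_cross = εσ·A_surf·T⁴  ⇒  T⁴ = (1−a)S/(4σ).
T⁴ = 0.250·47000/(4·5.67×10⁻⁸) = 5.181×10¹⁰ K⁴.
T = (5.181×10¹⁰)^(1/4).

T ≈ 477 K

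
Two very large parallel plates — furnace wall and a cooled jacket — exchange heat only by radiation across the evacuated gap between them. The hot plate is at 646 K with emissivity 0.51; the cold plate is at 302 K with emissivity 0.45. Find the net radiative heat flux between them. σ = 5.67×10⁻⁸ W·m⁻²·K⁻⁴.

q ≈ 2950 W/m²

For two infinite grey parallel plates, q = σ(T₁⁴ − T₂⁴)/(1/ε₁ + 1/ε₂ − 1).
T₁⁴ − T₂⁴ = 1.742×10¹¹ − 8.318×10⁹ = 1.658×10¹¹ K⁴.
1/ε₁ + 1/ε₂ − 1 = 1.961 + 2.222 − 1 = 3.183.
q = 5.67×10⁻⁸ × 1.658×10¹¹ / 3.183.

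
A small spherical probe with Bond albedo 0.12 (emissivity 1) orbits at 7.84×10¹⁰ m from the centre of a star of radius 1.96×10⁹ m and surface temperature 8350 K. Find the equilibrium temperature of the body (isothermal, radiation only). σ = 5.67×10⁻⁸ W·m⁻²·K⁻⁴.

T ≈ 904 K

The star's surface emits σT_*⁴; at distance d the flux is S = σT_*⁴(R_*/d)².
S = 5.67×10⁻⁸·(8350)⁴·(1.96×10⁹/7.84×10¹⁰)² = 1.723×10⁵ W/m².
For an isothermal sphere T⁴ = (1−a)S/(4σ) = 6.684×10¹¹ K⁴.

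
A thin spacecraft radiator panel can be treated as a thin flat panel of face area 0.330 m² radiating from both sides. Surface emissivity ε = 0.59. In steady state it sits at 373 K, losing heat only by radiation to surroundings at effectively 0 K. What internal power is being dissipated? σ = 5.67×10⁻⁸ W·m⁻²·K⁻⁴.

Steady state: P = εσA T⁴.
A = 2·0.330 = 0.6600 m²; T⁴ = (373)⁴ = 1.936×10¹⁰ K⁴.
P = 0.59 × 5.67×10⁻⁸ × 0.6600 × 1.936×10¹⁰.

P ≈ 427 W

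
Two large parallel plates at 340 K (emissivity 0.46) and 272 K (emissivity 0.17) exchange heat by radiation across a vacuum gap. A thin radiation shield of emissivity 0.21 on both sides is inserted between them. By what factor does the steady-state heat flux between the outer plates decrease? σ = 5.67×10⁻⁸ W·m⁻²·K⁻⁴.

factor ≈ 2.21

Without shield: q₀ = σΔ(T⁴)/(1/ε₁+1/ε₂−1) with denominator 7.056.
With shield the two gaps are in series; the resistances add: (1/ε₁+1/ε_s−1)+(1/ε_s+1/ε₂−1) = 5.936+9.644 = 15.58.
Heat-flux ratio q₀/q = 15.58/7.056.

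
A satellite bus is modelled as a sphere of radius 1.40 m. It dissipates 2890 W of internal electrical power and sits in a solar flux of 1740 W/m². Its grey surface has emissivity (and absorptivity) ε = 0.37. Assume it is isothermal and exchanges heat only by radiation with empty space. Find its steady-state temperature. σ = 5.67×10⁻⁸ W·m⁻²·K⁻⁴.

T ≈ 339 K

At steady state, absorbed solar power + internal power = radiated power.
Absorbed: α·S·A_cross = 0.37·1740·6.158 = 3964 W (cross-section πr²).
Total input = 3964 + 2890 = 6854 W.
Radiated: εσ·A_surf·T⁴ with A_surf = 4πr² = 24.63 m².
T⁴ = 6854/(0.37·5.67×10⁻⁸·24.63) = 1.326×10¹⁰ K⁴.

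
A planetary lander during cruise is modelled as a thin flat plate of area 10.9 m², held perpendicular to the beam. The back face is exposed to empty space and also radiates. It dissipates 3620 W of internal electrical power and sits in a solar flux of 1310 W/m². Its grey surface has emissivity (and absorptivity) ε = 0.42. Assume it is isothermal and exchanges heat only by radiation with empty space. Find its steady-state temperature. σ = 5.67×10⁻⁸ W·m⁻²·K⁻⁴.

T ≈ 369 K

At steady state, absorbed solar power + internal power = radiated power.
Absorbed: α·S·A_cross = 0.42·1310·10.90 = 5997 W (cross-section A).
Total input = 5997 + 3620 = 9617 W.
Radiated: εσ·A_surf·T⁴ with A_surf = 2A = 21.80 m².
T⁴ = 9617/(0.42·5.67×10⁻⁸·21.80) = 1.853×10¹⁰ K⁴.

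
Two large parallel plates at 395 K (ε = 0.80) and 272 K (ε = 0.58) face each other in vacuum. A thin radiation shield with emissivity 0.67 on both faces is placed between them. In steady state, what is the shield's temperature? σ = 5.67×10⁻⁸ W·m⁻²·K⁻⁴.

T_s ≈ 356 K

In steady state the net flux on the hot side equals that on the cold side.
σ(T₁⁴−T_s⁴)/D₁ = σ(T_s⁴−T₂⁴)/D₂, with D₁ = 1/ε₁+1/ε_s−1 = 1.743, D₂ = 1/ε_s+1/ε₂−1 = 2.217.
Solve for T_s⁴: T_s⁴ = (D₂·T₁⁴ + D₁·T₂⁴)/(D₁+D₂) = 1.604×10¹⁰ K⁴.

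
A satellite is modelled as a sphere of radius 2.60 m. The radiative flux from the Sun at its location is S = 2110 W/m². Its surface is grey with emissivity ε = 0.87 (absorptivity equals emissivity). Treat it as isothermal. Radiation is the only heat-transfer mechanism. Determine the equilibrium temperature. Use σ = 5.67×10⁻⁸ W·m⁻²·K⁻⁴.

At equilibrium, absorbed power = emitted power.
Absorbing cross-section = πr² = 21.24 m²; emitting surface = 4πr² = 84.95 m² (ratio 4).
εS·A_cross = εσ·A_surf·T⁴  ⇒  T⁴ = S/(4σ)   (ε cancels).
T⁴ = 2110/(4·5.67×10⁻⁸) = 9.303×10⁹ K⁴.
T = (9.303×10⁹)^(1/4).

T ≈ 311 K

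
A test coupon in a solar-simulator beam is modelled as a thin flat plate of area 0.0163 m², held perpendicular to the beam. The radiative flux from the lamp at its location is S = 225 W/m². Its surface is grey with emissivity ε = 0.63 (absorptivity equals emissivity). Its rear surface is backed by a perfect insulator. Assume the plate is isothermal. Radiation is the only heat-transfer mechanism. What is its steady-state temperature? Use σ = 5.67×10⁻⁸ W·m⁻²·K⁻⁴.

At equilibrium, absorbed power = emitted power.
Absorbing cross-section = A = 0.01630 m²; emitting surface = A = 0.01630 m² (ratio 1).
εS·A_cross = εσ·A_surf·T⁴  ⇒  T⁴ = S/(1σ)   (ε cancels).
T⁴ = 225/(1·5.67×10⁻⁸) = 3.968×10⁹ K⁴.
T = (3.968×10⁹)^(1/4).

T ≈ 251 K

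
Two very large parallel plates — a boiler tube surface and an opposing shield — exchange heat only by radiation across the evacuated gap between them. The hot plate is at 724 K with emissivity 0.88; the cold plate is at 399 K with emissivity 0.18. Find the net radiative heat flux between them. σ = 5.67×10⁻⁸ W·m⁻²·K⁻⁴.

For two infinite grey parallel plates, q = σ(T₁⁴ − T₂⁴)/(1/ε₁ + 1/ε₂ − 1).
T₁⁴ − T₂⁴ = 2.748×10¹¹ − 2.534×10¹⁰ = 2.494×10¹¹ K⁴.
1/ε₁ + 1/ε₂ − 1 = 1.136 + 5.556 − 1 = 5.692.
q = 5.67×10⁻⁸ × 2.494×10¹¹ / 5.692.

q ≈ 2480 W/m²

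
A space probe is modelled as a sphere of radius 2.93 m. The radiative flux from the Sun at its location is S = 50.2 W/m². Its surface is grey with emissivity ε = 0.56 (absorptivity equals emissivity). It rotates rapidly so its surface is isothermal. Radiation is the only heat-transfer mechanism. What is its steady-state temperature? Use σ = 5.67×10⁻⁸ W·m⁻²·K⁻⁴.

At equilibrium, absorbed power = emitted power.
Absorbing cross-section = πr² = 26.97 m²; emitting surface = 4πr² = 107.9 m² (ratio 4).
εS·A_cross = εσ·A_surf·T⁴  ⇒  T⁴ = S/(4σ)   (ε cancels).
T⁴ = 50.2/(4·5.67×10⁻⁸) = 2.213×10⁸ K⁴.
T = (2.213×10⁸)^(1/4).

T ≈ 122 K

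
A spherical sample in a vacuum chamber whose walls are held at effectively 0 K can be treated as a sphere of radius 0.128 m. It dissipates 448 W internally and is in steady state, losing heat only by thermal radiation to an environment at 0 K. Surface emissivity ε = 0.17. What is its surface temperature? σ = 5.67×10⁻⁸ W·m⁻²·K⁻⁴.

Steady state: internal power = radiated power, P = εσA T⁴.
Radiating area A = 4πr² = 0.2059 m².
T⁴ = P/(εσA) = 448/(0.17·5.67×10⁻⁸·0.2059) = 2.257×10¹¹ K⁴.
T = (2.257×10¹¹)^(1/4).

T ≈ 689 K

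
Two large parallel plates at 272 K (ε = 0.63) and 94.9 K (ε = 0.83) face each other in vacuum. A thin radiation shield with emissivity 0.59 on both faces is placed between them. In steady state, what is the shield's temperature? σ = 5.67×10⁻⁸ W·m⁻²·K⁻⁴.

T_s ≈ 224 K

In steady state the net flux on the hot side equals that on the cold side.
σ(T₁⁴−T_s⁴)/D₁ = σ(T_s⁴−T₂⁴)/D₂, with D₁ = 1/ε₁+1/ε_s−1 = 2.282, D₂ = 1/ε_s+1/ε₂−1 = 1.900.
Solve for T_s⁴: T_s⁴ = (D₂·T₁⁴ + D₁·T₂⁴)/(D₁+D₂) = 2.531×10⁹ K⁴.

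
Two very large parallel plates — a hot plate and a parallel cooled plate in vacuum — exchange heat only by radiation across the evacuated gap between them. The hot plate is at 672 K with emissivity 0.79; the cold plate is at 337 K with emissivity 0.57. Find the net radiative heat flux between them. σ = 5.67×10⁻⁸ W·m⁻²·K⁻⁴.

For two infinite grey parallel plates, q = σ(T₁⁴ − T₂⁴)/(1/ε₁ + 1/ε₂ − 1).
T₁⁴ − T₂⁴ = 2.039×10¹¹ − 1.290×10¹⁰ = 1.910×10¹¹ K⁴.
1/ε₁ + 1/ε₂ − 1 = 1.266 + 1.754 − 1 = 2.020.
q = 5.67×10⁻⁸ × 1.910×10¹¹ / 2.020.

q ≈ 5360 W/m²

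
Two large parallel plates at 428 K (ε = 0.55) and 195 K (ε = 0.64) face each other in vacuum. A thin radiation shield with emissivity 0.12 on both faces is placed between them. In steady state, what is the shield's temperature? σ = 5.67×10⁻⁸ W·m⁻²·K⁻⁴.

T_s ≈ 363 K

In steady state the net flux on the hot side equals that on the cold side.
σ(T₁⁴−T_s⁴)/D₁ = σ(T_s⁴−T₂⁴)/D₂, with D₁ = 1/ε₁+1/ε_s−1 = 9.152, D₂ = 1/ε_s+1/ε₂−1 = 8.896.
Solve for T_s⁴: T_s⁴ = (D₂·T₁⁴ + D₁·T₂⁴)/(D₁+D₂) = 1.727×10¹⁰ K⁴.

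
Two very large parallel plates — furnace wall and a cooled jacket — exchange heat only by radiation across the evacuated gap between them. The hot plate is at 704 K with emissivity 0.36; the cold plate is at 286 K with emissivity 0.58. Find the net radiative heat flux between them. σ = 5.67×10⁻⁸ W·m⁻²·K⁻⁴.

For two infinite grey parallel plates, q = σ(T₁⁴ − T₂⁴)/(1/ε₁ + 1/ε₂ − 1).
T₁⁴ − T₂⁴ = 2.456×10¹¹ − 6.691×10⁹ = 2.389×10¹¹ K⁴.
1/ε₁ + 1/ε₂ − 1 = 2.778 + 1.724 − 1 = 3.502.
q = 5.67×10⁻⁸ × 2.389×10¹¹ / 3.502.

q ≈ 3870 W/m²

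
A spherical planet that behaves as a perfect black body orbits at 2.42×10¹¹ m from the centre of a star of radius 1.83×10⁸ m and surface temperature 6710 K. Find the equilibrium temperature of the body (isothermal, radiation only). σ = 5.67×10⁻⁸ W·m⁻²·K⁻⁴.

T ≈ 130 K

The star's surface emits σT_*⁴; at distance d the flux is S = σT_*⁴(R_*/d)².
S = 5.67×10⁻⁸·(6710)⁴·(1.83×10⁸/2.42×10¹¹)² = 65.73 W/m².
For an isothermal sphere T⁴ = (1−a)S/(4σ) = 2.898×10⁸ K⁴.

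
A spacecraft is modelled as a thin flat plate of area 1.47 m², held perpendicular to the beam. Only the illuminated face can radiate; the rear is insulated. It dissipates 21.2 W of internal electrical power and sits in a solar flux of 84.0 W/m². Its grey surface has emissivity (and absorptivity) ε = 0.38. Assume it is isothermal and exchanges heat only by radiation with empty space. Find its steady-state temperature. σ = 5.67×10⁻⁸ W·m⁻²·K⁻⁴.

T ≈ 215 K

At steady state, absorbed solar power + internal power = radiated power.
Absorbed: α·S·A_cross = 0.38·84.0·1.470 = 46.92 W (cross-section A).
Total input = 46.92 + 21.2 = 68.12 W.
Radiated: εσ·A_surf·T⁴ with A_surf = A = 1.470 m².
T⁴ = 68.12/(0.38·5.67×10⁻⁸·1.470) = 2.151×10⁹ K⁴.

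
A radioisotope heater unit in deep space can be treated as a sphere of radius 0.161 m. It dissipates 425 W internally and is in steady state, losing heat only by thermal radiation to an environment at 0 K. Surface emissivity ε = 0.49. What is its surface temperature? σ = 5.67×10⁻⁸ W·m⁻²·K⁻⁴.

Steady state: internal power = radiated power, P = εσA T⁴.
Radiating area A = 4πr² = 0.3257 m².
T⁴ = P/(εσA) = 425/(0.49·5.67×10⁻⁸·0.3257) = 4.696×10¹⁰ K⁴.
T = (4.696×10¹⁰)^(1/4).

T ≈ 466 K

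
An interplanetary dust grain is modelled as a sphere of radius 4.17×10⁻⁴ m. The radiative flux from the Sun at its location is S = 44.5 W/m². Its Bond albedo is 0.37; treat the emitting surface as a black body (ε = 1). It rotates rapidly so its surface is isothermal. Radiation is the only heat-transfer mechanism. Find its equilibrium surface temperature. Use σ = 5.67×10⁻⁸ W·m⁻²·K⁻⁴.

At equilibrium, absorbed power = emitted power.
Absorbing cross-section = πr² = 5.463×10⁻⁷ m²; emitting surface = 4πr² = 2.185×10⁻⁶ m² (ratio 4).
(1−a)S·A_cross = εσ·A_surf·T⁴  ⇒  T⁴ = (1−a)S/(4σ).
T⁴ = 0.630·44.5/(4·5.67×10⁻⁸) = 1.236×10⁸ K⁴.
T = (1.236×10⁸)^(1/4).

T ≈ 105 K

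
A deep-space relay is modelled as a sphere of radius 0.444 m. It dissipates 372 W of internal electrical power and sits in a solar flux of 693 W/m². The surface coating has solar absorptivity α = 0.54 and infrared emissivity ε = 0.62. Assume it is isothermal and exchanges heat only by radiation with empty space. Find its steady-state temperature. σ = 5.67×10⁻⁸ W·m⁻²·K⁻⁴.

T ≈ 289 K

At steady state, absorbed solar power + internal power = radiated power.
Absorbed: α·S·A_cross = 0.54·693·0.6193 = 231.8 W (cross-section πr²).
Total input = 231.8 + 372 = 603.8 W.
Radiated: εσ·A_surf·T⁴ with A_surf = 4πr² = 2.477 m².
T⁴ = 603.8/(0.62·5.67×10⁻⁸·2.477) = 6.933×10⁹ K⁴.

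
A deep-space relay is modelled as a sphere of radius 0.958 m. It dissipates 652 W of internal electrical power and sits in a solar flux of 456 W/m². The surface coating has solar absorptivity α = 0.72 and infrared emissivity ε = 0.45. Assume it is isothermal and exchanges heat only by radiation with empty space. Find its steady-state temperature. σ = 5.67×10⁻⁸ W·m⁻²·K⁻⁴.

At steady state, absorbed solar power + internal power = radiated power.
Absorbed: α·S·A_cross = 0.72·456·2.883 = 946.6 W (cross-section πr²).
Total input = 946.6 + 652 = 1599 W.
Radiated: εσ·A_surf·T⁴ with A_surf = 4πr² = 11.53 m².
T⁴ = 1599/(0.45·5.67×10⁻⁸·11.53) = 5.433×10⁹ K⁴.

T ≈ 271 K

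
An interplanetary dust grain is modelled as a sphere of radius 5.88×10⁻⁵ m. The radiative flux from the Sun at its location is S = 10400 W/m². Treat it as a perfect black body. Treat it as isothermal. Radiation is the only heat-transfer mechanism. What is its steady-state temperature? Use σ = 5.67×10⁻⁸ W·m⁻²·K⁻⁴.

T ≈ 463 K

At equilibrium, absorbed power = emitted power.
Absorbing cross-section = πr² = 1.086×10⁻⁸ m²; emitting surface = 4πr² = 4.345×10⁻⁸ m² (ratio 4).
S·A_cross = εσ·A_surf·T⁴  ⇒  T⁴ = S/(4σ).
T⁴ = 1.00·10400/(4·5.67×10⁻⁸) = 4.586×10¹⁰ K⁴.
T = (4.586×10¹⁰)^(1/4).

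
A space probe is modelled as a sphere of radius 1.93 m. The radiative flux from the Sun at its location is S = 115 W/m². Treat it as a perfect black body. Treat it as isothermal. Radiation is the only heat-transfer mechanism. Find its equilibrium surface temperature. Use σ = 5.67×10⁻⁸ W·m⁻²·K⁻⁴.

T ≈ 150 K

At equilibrium, absorbed power = emitted power.
Absorbing cross-section = πr² = 11.70 m²; emitting surface = 4πr² = 46.81 m² (ratio 4).
S·A_cross = εσ·A_surf·T⁴  ⇒  T⁴ = S/(4σ).
T⁴ = 1.00·115/(4·5.67×10⁻⁸) = 5.071×10⁸ K⁴.
T = (5.071×10⁸)^(1/4).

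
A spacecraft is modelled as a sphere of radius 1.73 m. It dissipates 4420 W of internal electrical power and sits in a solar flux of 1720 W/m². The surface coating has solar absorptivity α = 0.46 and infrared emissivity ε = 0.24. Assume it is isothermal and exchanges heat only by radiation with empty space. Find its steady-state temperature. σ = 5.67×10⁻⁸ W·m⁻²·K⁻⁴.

At steady state, absorbed solar power + internal power = radiated power.
Absorbed: α·S·A_cross = 0.46·1720·9.402 = 7439 W (cross-section πr²).
Total input = 7439 + 4420 = 11860 W.
Radiated: εσ·A_surf·T⁴ with A_surf = 4πr² = 37.61 m².
T⁴ = 11860/(0.24·5.67×10⁻⁸·37.61) = 2.317×10¹⁰ K⁴.

T ≈ 390 K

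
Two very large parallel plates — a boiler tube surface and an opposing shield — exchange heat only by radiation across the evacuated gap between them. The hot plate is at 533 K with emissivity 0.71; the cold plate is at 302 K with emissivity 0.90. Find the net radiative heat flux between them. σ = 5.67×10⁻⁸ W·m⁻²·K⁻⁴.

For two infinite grey parallel plates, q = σ(T₁⁴ − T₂⁴)/(1/ε₁ + 1/ε₂ − 1).
T₁⁴ − T₂⁴ = 8.071×10¹⁰ − 8.318×10⁹ = 7.239×10¹⁰ K⁴.
1/ε₁ + 1/ε₂ − 1 = 1.408 + 1.111 − 1 = 1.520.
q = 5.67×10⁻⁸ × 7.239×10¹⁰ / 1.520.

q ≈ 2700 W/m²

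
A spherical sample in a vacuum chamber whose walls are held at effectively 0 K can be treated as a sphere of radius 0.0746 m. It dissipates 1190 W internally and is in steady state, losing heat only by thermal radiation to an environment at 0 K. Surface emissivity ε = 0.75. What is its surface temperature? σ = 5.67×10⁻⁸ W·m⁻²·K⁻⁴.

Steady state: internal power = radiated power, P = εσA T⁴.
Radiating area A = 4πr² = 0.06993 m².
T⁴ = P/(εσA) = 1190/(0.75·5.67×10⁻⁸·0.06993) = 4.001×10¹¹ K⁴.
T = (4.001×10¹¹)^(1/4).

T ≈ 795 K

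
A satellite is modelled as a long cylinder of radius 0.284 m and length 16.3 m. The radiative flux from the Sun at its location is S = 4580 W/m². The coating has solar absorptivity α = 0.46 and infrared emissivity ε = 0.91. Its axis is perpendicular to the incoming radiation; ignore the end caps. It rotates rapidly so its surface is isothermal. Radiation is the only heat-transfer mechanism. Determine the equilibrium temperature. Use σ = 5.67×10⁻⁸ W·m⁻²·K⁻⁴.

At equilibrium, absorbed power = emitted power.
Absorbing cross-section = 2rL = 9.258 m²; emitting surface = 2πrL = 29.09 m² (ratio π).
αS·A_cross = εσ·A_surf·T⁴  ⇒  T⁴ = αS/(ε·πσ).
T⁴ = 0.460·4580/(0.91·π·5.67×10⁻⁸) = 1.300×10¹⁰ K⁴.
T = (1.300×10¹⁰)^(1/4).

T ≈ 338 K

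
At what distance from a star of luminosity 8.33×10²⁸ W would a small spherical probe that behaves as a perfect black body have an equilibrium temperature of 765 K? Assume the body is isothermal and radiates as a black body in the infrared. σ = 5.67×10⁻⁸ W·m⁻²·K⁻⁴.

For an isothermal black-emitting sphere, (1−a)S·πr² = σ·4πr²·T⁴ ⇒ S = 4σT⁴/(1−a).
S = 4·5.67×10⁻⁸·(765)⁴/1.00 = 77680 W/m².
Flux falls as S = L/(4πd²), so d = √(L/(4πS)) = √(8.33×10²⁸/(4π·77680)).

d ≈ 2.92×10¹¹ m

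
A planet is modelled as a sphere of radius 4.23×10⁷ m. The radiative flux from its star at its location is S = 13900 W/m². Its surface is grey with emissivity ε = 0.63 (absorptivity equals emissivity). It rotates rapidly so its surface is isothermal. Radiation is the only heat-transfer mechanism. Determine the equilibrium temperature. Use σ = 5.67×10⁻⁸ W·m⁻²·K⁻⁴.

At equilibrium, absorbed power = emitted power.
Absorbing cross-section = πr² = 5.621×10¹⁵ m²; emitting surface = 4πr² = 2.248×10¹⁶ m² (ratio 4).
εS·A_cross = εσ·A_surf·T⁴  ⇒  T⁴ = S/(4σ)   (ε cancels).
T⁴ = 13900/(4·5.67×10⁻⁸) = 6.129×10¹⁰ K⁴.
T = (6.129×10¹⁰)^(1/4).

T ≈ 498 K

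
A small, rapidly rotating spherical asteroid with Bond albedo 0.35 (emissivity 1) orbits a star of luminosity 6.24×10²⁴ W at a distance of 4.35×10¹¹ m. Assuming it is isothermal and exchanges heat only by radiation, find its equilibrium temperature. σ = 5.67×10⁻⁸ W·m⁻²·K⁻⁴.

First find the stellar flux at distance d: S = L/(4πd²) = 6.24×10²⁴/(4π·(4.35×10¹¹)²) = 2.624 W/m².
For an isothermal sphere, absorbed (1−a)S·πr² = emitted σ·4πr²·T⁴, so T⁴ = (1−a)S/(4σ).
T⁴ = 0.650·2.624/(4·5.67×10⁻⁸) = 7.521×10⁶ K⁴.

T ≈ 52.4 K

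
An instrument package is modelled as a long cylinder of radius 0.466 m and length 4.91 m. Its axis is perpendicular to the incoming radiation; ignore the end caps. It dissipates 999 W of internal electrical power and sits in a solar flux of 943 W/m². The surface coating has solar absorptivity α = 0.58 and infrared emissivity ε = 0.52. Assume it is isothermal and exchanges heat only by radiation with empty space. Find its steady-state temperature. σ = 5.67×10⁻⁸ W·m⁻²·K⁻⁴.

At steady state, absorbed solar power + internal power = radiated power.
Absorbed: α·S·A_cross = 0.58·943·4.576 = 2503 W (cross-section 2rL).
Total input = 2503 + 999 = 3502 W.
Radiated: εσ·A_surf·T⁴ with A_surf = 2πrL = 14.38 m².
T⁴ = 3502/(0.52·5.67×10⁻⁸·14.38) = 8.262×10⁹ K⁴.

T ≈ 301 K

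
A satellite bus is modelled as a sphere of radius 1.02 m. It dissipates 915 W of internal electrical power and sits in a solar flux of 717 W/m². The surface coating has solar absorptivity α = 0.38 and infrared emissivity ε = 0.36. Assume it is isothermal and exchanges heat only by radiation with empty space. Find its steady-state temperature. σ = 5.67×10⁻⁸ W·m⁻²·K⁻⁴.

At steady state, absorbed solar power + internal power = radiated power.
Absorbed: α·S·A_cross = 0.38·717·3.269 = 890.5 W (cross-section πr²).
Total input = 890.5 + 915 = 1806 W.
Radiated: εσ·A_surf·T⁴ with A_surf = 4πr² = 13.07 m².
T⁴ = 1806/(0.36·5.67×10⁻⁸·13.07) = 6.766×10⁹ K⁴.

T ≈ 287 K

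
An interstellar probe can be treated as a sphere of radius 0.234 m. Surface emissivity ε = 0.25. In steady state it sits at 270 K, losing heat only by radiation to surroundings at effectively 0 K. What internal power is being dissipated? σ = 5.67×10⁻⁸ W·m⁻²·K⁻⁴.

Steady state: P = εσA T⁴.
A = 4πr² = 0.6881 m²; T⁴ = (270)⁴ = 5.314×10⁹ K⁴.
P = 0.25 × 5.67×10⁻⁸ × 0.6881 × 5.314×10⁹.

P ≈ 51.8 W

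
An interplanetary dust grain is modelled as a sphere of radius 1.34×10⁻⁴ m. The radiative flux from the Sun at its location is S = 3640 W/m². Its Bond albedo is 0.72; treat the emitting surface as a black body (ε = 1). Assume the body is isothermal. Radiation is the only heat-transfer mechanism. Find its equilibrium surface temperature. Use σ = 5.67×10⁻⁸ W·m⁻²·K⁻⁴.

At equilibrium, absorbed power = emitted power.
Absorbing cross-section = πr² = 5.641×10⁻⁸ m²; emitting surface = 4πr² = 2.256×10⁻⁷ m² (ratio 4).
(1−a)S·A_cross = εσ·A_surf·T⁴  ⇒  T⁴ = (1−a)S/(4σ).
T⁴ = 0.280·3640/(4·5.67×10⁻⁸) = 4.494×10⁹ K⁴.
T = (4.494×10⁹)^(1/4).

T ≈ 259 K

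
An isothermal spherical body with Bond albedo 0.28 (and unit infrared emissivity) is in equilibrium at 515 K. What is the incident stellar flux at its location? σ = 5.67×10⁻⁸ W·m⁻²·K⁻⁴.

(1−a)S·πr² = σ·4πr²·T⁴ ⇒ S = 4σT⁴/(1−a).
S = 4·5.67×10⁻⁸·7.034×10¹⁰/0.720.

S ≈ 22200 W/m²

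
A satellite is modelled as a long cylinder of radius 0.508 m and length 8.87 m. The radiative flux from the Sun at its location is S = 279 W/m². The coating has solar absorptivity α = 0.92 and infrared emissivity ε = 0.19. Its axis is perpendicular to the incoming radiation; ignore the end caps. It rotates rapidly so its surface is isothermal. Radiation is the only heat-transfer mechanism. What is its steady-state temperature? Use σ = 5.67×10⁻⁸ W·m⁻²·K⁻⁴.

T ≈ 295 K

At equilibrium, absorbed power = emitted power.
Absorbing cross-section = 2rL = 9.012 m²; emitting surface = 2πrL = 28.31 m² (ratio π).
αS·A_cross = εσ·A_surf·T⁴  ⇒  T⁴ = αS/(ε·πσ).
T⁴ = 0.920·279/(0.19·π·5.67×10⁻⁸) = 7.584×10⁹ K⁴.
T = (7.584×10⁹)^(1/4).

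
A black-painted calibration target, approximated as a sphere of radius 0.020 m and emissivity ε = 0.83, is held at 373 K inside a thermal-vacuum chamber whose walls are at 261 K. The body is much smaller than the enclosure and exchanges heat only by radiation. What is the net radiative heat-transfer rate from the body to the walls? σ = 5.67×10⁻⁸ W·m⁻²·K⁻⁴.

P_net ≈ 3.48 W

For a small grey body in a large enclosure: P_net = εσA(T_body⁴ − T_wall⁴).
A = 4πr² = 0.005027 m²; T_body⁴ − T_wall⁴ = 1.936×10¹⁰ − 4.640×10⁹ = 1.472×10¹⁰ K⁴.
|P_net| = 0.83·5.67×10⁻⁸·0.005027·1.472×10¹⁰.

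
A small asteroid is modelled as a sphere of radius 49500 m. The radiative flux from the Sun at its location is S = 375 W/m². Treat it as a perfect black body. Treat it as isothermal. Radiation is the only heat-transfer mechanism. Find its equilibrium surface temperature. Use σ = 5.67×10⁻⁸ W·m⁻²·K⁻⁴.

At equilibrium, absorbed power = emitted power.
Absorbing cross-section = πr² = 7.698×10⁹ m²; emitting surface = 4πr² = 3.079×10¹⁰ m² (ratio 4).
S·A_cross = εσ·A_surf·T⁴  ⇒  T⁴ = S/(4σ).
T⁴ = 1.00·375/(4·5.67×10⁻⁸) = 1.653×10⁹ K⁴.
T = (1.653×10⁹)^(1/4).

T ≈ 202 K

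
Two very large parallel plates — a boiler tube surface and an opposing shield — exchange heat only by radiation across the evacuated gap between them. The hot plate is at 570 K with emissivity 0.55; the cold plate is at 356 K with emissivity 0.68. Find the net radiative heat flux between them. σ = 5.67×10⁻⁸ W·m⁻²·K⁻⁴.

q ≈ 2220 W/m²

For two infinite grey parallel plates, q = σ(T₁⁴ − T₂⁴)/(1/ε₁ + 1/ε₂ − 1).
T₁⁴ − T₂⁴ = 1.056×10¹¹ − 1.606×10¹⁰ = 8.950×10¹⁰ K⁴.
1/ε₁ + 1/ε₂ − 1 = 1.818 + 1.471 − 1 = 2.289.
q = 5.67×10⁻⁸ × 8.950×10¹⁰ / 2.289.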